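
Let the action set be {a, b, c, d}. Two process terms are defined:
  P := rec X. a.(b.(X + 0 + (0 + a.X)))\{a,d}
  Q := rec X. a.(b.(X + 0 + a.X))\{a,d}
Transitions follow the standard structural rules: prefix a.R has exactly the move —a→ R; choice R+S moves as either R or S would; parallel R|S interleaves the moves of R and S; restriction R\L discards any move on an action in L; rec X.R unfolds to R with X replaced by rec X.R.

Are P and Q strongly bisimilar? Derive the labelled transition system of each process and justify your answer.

P's transition system — 3 states:
  u0 = rec X. a.(b.(X + 0 + (0 + a.X)))\{a,d} :: --a--▸ u1
  u1 = (b.((rec X. a.(b.(X + 0 + (0 + a.X)))\{a,d}) + 0 + (0 + a.(rec X. a.(b.(X + 0 + (0 + a.X)))\{a,d}))))\{a,d} :: --b--▸ u2
  u2 = ((rec X. a.(b.(X + 0 + (0 + a.X)))\{a,d}) + 0 + (0 + a.(rec X. a.(b.(X + 0 + (0 + a.X)))\{a,d})))\{a,d} :: stopped
Q's transition system — 3 states:
  v0 = rec X. a.(b.(X + 0 + a.X))\{a,d} :: --a--▸ v1
  v1 = (b.((rec X. a.(b.(X + 0 + a.X))\{a,d}) + 0 + a.(rec X. a.(b.(X + 0 + a.X))\{a,d})))\{a,d} :: --b--▸ v2
  v2 = ((rec X. a.(b.(X + 0 + a.X))\{a,d}) + 0 + a.(rec X. a.(b.(X + 0 + a.X))\{a,d}))\{a,d} :: stopped
Bisimilarity quotient blocks:
  B0 = {u0, v0}
  B1 = {u1, v1}
  B2 = {u2, v2}
u0 ∈ B0, v0 ∈ B0 → same block

P ~ Q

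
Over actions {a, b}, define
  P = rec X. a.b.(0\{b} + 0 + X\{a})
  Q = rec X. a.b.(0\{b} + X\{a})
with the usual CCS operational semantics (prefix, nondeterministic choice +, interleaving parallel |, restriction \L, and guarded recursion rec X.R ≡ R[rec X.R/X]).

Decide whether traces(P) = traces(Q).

trace-equivalent

P's transition system — 3 states:
  s0 = rec X. a.b.(0\{b} + 0 + X\{a}) ⊢ —a→ s1
  s1 = b.(0\{b} + 0 + (rec X. a.b.(0\{b} + 0 + X\{a}))\{a}) ⊢ —b→ s2
  s2 = 0\{b} + 0 + (rec X. a.b.(0\{b} + 0 + X\{a}))\{a} ⊢ stopped
Q's transition system — 3 states:
  t0 = rec X. a.b.(0\{b} + X\{a}) ⊢ —a→ t1
  t1 = b.(0\{b} + (rec X. a.b.(0\{b} + X\{a}))\{a}) ⊢ —b→ t2
  t2 = 0\{b} + (rec X. a.b.(0\{b} + X\{a}))\{a} ⊢ stopped
Partition-refinement fixed point:
  B0 = {s0, t0}
  B1 = {s1, t1}
  B2 = {s2, t2}
s0 ∈ B0, t0 ∈ B0 → same block
Bisimilar ⇒ trace-equivalent.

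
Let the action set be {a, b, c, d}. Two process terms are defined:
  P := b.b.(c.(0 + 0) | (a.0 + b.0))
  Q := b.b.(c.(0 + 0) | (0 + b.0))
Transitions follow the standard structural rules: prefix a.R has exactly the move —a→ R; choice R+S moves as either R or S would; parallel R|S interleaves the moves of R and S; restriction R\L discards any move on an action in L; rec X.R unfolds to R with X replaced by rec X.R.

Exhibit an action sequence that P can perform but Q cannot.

bba

Reachable graph of P (6 states):
  p0 = b.b.(c.(0 + 0) | (a.0 + b.0)) :: —b→ p1
  p1 = b.(c.(0 + 0) | (a.0 + b.0)) :: —b→ p2
  p2 = c.(0 + 0) | (a.0 + b.0) :: —a→ p3, —b→ p3, —c→ p4
  p3 = c.(0 + 0) | 0 :: —c→ p5
  p4 = (0 + 0) | (a.0 + b.0) :: —a→ p5, —b→ p5
  p5 = (0 + 0) | 0 :: deadlocked
Reachable graph of Q (6 states):
  q0 = b.b.(c.(0 + 0) | (0 + b.0)) :: —b→ q1
  q1 = b.(c.(0 + 0) | (0 + b.0)) :: —b→ q2
  q2 = c.(0 + 0) | (0 + b.0) :: —b→ q3, —c→ q4
  q3 = c.(0 + 0) | 0 :: —c→ q5
  q4 = (0 + 0) | (0 + b.0) :: —b→ q5
  q5 = (0 + 0) | 0 :: deadlocked
Trace ⟨bba⟩ through P, begin at {p0}:
  after b @ step 1: {p1}
  after b @ step 2: {p2}
  after a @ step 3: {p3}
  P completes σ.
Trace ⟨bba⟩ through Q, begin at {q0}:
  after b @ step 1: {q1}
  after b @ step 2: {q2}
  after a @ step 3: ∅  — Q cannot continue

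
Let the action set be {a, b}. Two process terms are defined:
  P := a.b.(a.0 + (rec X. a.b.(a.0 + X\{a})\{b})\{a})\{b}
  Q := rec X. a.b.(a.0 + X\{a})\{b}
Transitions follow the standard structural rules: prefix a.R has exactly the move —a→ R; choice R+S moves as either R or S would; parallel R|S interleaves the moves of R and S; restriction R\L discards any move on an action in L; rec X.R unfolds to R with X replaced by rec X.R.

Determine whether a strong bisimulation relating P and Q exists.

LTS(P): 4 reachable states
  m0 = a.b.(a.0 + (rec X. a.b.(a.0 + X\{a})\{b})\{a})\{b} | --a--▸ m1
  m1 = b.(a.0 + (rec X. a.b.(a.0 + X\{a})\{b})\{a})\{b} | --b--▸ m2
  m2 = (a.0 + (rec X. a.b.(a.0 + X\{a})\{b})\{a})\{b} | --a--▸ m3
  m3 = 0\{b} | ∅
LTS(Q): 4 reachable states
  n0 = rec X. a.b.(a.0 + X\{a})\{b} | --a--▸ n1
  n1 = b.(a.0 + (rec X. a.b.(a.0 + X\{a})\{b})\{a})\{b} | --b--▸ n2
  n2 = (a.0 + (rec X. a.b.(a.0 + X\{a})\{b})\{a})\{b} | --a--▸ n3
  n3 = 0\{b} | ∅
Bisimilarity quotient blocks:
  B0 = {m0, n0}
  B1 = {m1, n1}
  B2 = {m2, n2}
  B3 = {m3, n3}
m0 ∈ B0, n0 ∈ B0 → same block

bisimilar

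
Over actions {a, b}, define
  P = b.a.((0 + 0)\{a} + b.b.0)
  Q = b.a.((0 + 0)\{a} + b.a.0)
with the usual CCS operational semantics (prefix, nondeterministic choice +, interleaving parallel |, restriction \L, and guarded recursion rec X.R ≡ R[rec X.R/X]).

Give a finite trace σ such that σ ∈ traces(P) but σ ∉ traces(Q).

babb

P's transition system — 5 states:
  s0 = b.a.((0 + 0)\{a} + b.b.0) | =b=> s1
  s1 = a.((0 + 0)\{a} + b.b.0) | =a=> s2
  s2 = (0 + 0)\{a} + b.b.0 | =b=> s3
  s3 = b.0 | =b=> s4
  s4 = 0 | deadlocked
Q's transition system — 5 states:
  t0 = b.a.((0 + 0)\{a} + b.a.0) | =b=> t1
  t1 = a.((0 + 0)\{a} + b.a.0) | =a=> t2
  t2 = (0 + 0)\{a} + b.a.0 | =b=> t3
  t3 = a.0 | =a=> t4
  t4 = 0 | deadlocked
Run σ = ⟨babb⟩ on P: start {s0}
  after b @ step 1: {s1}
  after a @ step 2: {s2}
  after b @ step 3: {s3}
  after b @ step 4: {s4}
  P completes σ.
Run σ = ⟨babb⟩ on Q: start {t0}
  after b @ step 1: {t1}
  after a @ step 2: {t2}
  after b @ step 3: {t3}
  after b @ step 4: ∅  — Q cannot continue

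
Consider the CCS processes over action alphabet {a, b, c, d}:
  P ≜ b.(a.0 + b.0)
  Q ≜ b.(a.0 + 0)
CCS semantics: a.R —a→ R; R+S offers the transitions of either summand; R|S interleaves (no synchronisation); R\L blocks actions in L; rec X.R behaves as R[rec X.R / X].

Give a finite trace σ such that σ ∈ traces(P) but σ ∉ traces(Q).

Reachable graph of P (3 states):
  p0 = b.(a.0 + b.0) has moves ··b··> p1
  p1 = a.0 + b.0 has moves ··a··> p2, ··b··> p2
  p2 = 0 has moves (no moves)
Reachable graph of Q (3 states):
  q0 = b.(a.0 + 0) has moves ··b··> q1
  q1 = a.0 + 0 has moves ··a··> q2
  q2 = 0 has moves (no moves)
Run σ = ⟨bb⟩ on P: start {p0}
  [1] b ⇒ {p1}
  [2] b ⇒ {p2}
  ✓ P
Run σ = ⟨bb⟩ on Q: start {q0}
  [1] b ⇒ {q1}
  [2] b ⇒ ∅ (Q stuck)

bb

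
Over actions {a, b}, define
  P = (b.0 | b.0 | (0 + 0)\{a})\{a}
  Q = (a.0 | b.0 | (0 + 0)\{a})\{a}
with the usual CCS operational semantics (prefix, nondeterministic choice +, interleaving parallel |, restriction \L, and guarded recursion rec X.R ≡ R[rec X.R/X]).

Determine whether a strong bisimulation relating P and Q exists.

Reachable graph of P (4 states):
  s0 = (b.0 | b.0 | (0 + 0)\{a})\{a} ⊢ =b=> s1, =b=> s2
  s1 = (0 | b.0 | (0 + 0)\{a})\{a} ⊢ =b=> s3
  s2 = (b.0 | 0 | (0 + 0)\{a})\{a} ⊢ =b=> s3
  s3 = (0 | 0 | (0 + 0)\{a})\{a} ⊢ (no moves)
Reachable graph of Q (2 states):
  t0 = (a.0 | b.0 | (0 + 0)\{a})\{a} ⊢ =b=> t1
  t1 = (a.0 | 0 | (0 + 0)\{a})\{a} ⊢ (no moves)
Partition-refinement fixed point:
  B0 = {s0}
  B1 = {s1, s2, t0}
  B2 = {s3, t1}
s0 ∈ B0, t0 ∈ B1 → different blocks

P ≁ Q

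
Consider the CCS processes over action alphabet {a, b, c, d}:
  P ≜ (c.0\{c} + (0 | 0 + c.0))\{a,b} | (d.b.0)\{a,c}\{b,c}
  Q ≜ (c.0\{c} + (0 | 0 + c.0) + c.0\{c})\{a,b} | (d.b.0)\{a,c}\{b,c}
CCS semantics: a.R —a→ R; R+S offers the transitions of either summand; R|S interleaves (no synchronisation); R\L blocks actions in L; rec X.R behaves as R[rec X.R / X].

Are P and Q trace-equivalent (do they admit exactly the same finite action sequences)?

LTS(P): 6 reachable states
  p0 = (c.0\{c} + (0 | 0 + c.0))\{a,b} | (d.b.0)\{a,c}\{b,c} has moves =c=> p1, =c=> p2, =d=> p3
  p1 = 0\{a,b} | (d.b.0)\{a,c}\{b,c} has moves =d=> p4
  p2 = 0\{c}\{a,b} | (d.b.0)\{a,c}\{b,c} has moves =d=> p5
  p3 = (c.0\{c} + (0 | 0 + c.0))\{a,b} | (b.0)\{a,c}\{b,c} has moves =c=> p4, =c=> p5
  p4 = 0\{a,b} | (b.0)\{a,c}\{b,c} has moves stopped
  p5 = 0\{c}\{a,b} | (b.0)\{a,c}\{b,c} has moves stopped
LTS(Q): 6 reachable states
  q0 = (c.0\{c} + (0 | 0 + c.0) + c.0\{c})\{a,b} | (d.b.0)\{a,c}\{b,c} has moves =c=> q1, =c=> q2, =d=> q3
  q1 = 0\{a,b} | (d.b.0)\{a,c}\{b,c} has moves =d=> q4
  q2 = 0\{c}\{a,b} | (d.b.0)\{a,c}\{b,c} has moves =d=> q5
  q3 = (c.0\{c} + (0 | 0 + c.0) + c.0\{c})\{a,b} | (b.0)\{a,c}\{b,c} has moves =c=> q4, =c=> q5
  q4 = 0\{a,b} | (b.0)\{a,c}\{b,c} has moves stopped
  q5 = 0\{c}\{a,b} | (b.0)\{a,c}\{b,c} has moves stopped
Bisimilarity quotient blocks:
  B0 = {p0, q0}
  B1 = {p3, q3}
  B2 = {p4, p5, q4, q5}
  B3 = {p1, p2, q1, q2}
p0 ∈ B0, q0 ∈ B0 → same block
Bisimilar ⇒ trace-equivalent.

trace-equivalent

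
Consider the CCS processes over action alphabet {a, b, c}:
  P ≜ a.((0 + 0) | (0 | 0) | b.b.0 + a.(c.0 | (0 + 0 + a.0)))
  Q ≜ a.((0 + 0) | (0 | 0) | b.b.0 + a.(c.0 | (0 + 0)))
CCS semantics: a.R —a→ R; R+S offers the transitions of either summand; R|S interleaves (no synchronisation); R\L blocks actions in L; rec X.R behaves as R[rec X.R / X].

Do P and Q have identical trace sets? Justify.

LTS(P): 8 reachable states
  m0 = a.((0 + 0) | (0 | 0) | b.b.0 + a.(c.0 | (0 + 0 + a.0))) | --a--▸ m1
  m1 = (0 + 0) | (0 | 0) | b.b.0 + a.(c.0 | (0 + 0 + a.0)) | --a--▸ m2, --b--▸ m3
  m2 = c.0 | (0 + 0 + a.0) | --a--▸ m4, --c--▸ m5
  m3 = (0 + 0) | (0 | 0) | b.0 | --b--▸ m6
  m4 = c.0 | 0 | --c--▸ m7
  m5 = 0 | (0 + 0 + a.0) | --a--▸ m7
  m6 = (0 + 0) | (0 | 0) | 0 | (no moves)
  m7 = 0 | 0 | (no moves)
LTS(Q): 6 reachable states
  n0 = a.((0 + 0) | (0 | 0) | b.b.0 + a.(c.0 | (0 + 0))) | --a--▸ n1
  n1 = (0 + 0) | (0 | 0) | b.b.0 + a.(c.0 | (0 + 0)) | --a--▸ n2, --b--▸ n3
  n2 = c.0 | (0 + 0) | --c--▸ n4
  n3 = (0 + 0) | (0 | 0) | b.0 | --b--▸ n5
  n4 = 0 | (0 + 0) | (no moves)
  n5 = (0 + 0) | (0 | 0) | 0 | (no moves)
Executing aaa from P (initial set {m0}):
  after a @ step 1: {m1}
  after a @ step 2: {m2}
  after a @ step 3: {m4}
  — P admits the full trace.
Executing aaa from Q (initial set {n0}):
  after a @ step 1: {n1}
  after a @ step 2: {n2}
  after a @ step 3: ∅  — Q cannot continue

traces(P) ≠ traces(Q) — witness ⟨aaa⟩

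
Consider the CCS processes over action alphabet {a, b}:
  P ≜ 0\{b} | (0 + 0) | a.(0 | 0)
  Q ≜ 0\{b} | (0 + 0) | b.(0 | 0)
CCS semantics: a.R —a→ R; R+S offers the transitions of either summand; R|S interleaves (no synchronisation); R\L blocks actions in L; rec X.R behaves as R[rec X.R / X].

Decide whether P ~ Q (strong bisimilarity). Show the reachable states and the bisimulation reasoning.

Reachable graph of P (2 states):
  u0 = 0\{b} | (0 + 0) | a.(0 | 0) ⊢ =a=> u1
  u1 = 0\{b} | (0 + 0) | (0 | 0) ⊢ (no moves)
Reachable graph of Q (2 states):
  v0 = 0\{b} | (0 + 0) | b.(0 | 0) ⊢ =b=> v1
  v1 = 0\{b} | (0 + 0) | (0 | 0) ⊢ (no moves)
Bisimilarity quotient blocks:
  B0 = {u0}
  B1 = {u1, v1}
  B2 = {v0}
u0 ∈ B0, v0 ∈ B2 → different blocks

not bisimilar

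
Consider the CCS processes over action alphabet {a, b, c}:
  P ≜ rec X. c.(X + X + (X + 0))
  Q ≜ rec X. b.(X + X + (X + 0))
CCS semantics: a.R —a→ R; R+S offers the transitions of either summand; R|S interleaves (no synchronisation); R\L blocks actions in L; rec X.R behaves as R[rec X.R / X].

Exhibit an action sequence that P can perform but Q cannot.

c

Reachable graph of P (2 states):
  u0 = rec X. c.(X + X + (X + 0)) → =c=> u1
  u1 = (rec X. c.(X + X + (X + 0))) + (rec X. c.(X + X + (X + 0))) + ((rec X. c.(X + X + (X + 0))) + 0) → =c=> u1
Reachable graph of Q (2 states):
  v0 = rec X. b.(X + X + (X + 0)) → =b=> v1
  v1 = (rec X. b.(X + X + (X + 0))) + (rec X. b.(X + X + (X + 0))) + ((rec X. b.(X + X + (X + 0))) + 0) → =b=> v1
Run σ = ⟨c⟩ on P: start {u0}
  after c @ step 1: {u1}
  P completes σ.
Run σ = ⟨c⟩ on Q: start {v0}
  after c @ step 1: no successor for Q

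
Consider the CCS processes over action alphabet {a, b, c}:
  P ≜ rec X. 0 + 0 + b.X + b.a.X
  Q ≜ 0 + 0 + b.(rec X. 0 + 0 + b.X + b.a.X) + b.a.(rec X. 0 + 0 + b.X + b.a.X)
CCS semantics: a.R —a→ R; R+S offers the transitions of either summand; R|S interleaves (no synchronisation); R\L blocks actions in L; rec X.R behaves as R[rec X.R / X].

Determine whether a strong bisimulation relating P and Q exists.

LTS(P): 2 reachable states
  p0 = rec X. 0 + 0 + b.X + b.a.X has moves =b=> p0, =b=> p1
  p1 = a.(rec X. 0 + 0 + b.X + b.a.X) has moves =a=> p0
LTS(Q): 3 reachable states
  q0 = 0 + 0 + b.(rec X. 0 + 0 + b.X + b.a.X) + b.a.(rec X. 0 + 0 + b.X + b.a.X) has moves =b=> q1, =b=> q2
  q1 = a.(rec X. 0 + 0 + b.X + b.a.X) has moves =a=> q2
  q2 = rec X. 0 + 0 + b.X + b.a.X has moves =b=> q1, =b=> q2
Partition-refinement fixed point:
  B0 = {p0, q0, q2}
  B1 = {p1, q1}
p0 ∈ B0, q0 ∈ B0 → same block

bisimilar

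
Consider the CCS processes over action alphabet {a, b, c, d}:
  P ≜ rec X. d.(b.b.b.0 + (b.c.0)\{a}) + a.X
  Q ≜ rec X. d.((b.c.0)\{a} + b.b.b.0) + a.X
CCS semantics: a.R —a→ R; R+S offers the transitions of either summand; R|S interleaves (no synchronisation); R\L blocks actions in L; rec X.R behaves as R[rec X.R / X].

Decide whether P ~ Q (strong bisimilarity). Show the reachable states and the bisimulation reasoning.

P's transition system — 7 states:
  p0 = rec X. d.(b.b.b.0 + (b.c.0)\{a}) + a.X → =a=> p0, =d=> p1
  p1 = b.b.b.0 + (b.c.0)\{a} → =b=> p2, =b=> p3
  p2 = (c.0)\{a} → =c=> p4
  p3 = b.b.0 → =b=> p5
  p4 = 0\{a} → (no moves)
  p5 = b.0 → =b=> p6
  p6 = 0 → (no moves)
Q's transition system — 7 states:
  q0 = rec X. d.((b.c.0)\{a} + b.b.b.0) + a.X → =a=> q0, =d=> q1
  q1 = (b.c.0)\{a} + b.b.b.0 → =b=> q2, =b=> q3
  q2 = (c.0)\{a} → =c=> q4
  q3 = b.b.0 → =b=> q5
  q4 = 0\{a} → (no moves)
  q5 = b.0 → =b=> q6
  q6 = 0 → (no moves)
Bisimilarity quotient blocks:
  B0 = {p0, q0}
  B1 = {p1, q1}
  B2 = {p3, q3}
  B3 = {p5, q5}
  B4 = {p4, p6, q4, q6}
  B5 = {p2, q2}
p0 ∈ B0, q0 ∈ B0 → same block

bisimilar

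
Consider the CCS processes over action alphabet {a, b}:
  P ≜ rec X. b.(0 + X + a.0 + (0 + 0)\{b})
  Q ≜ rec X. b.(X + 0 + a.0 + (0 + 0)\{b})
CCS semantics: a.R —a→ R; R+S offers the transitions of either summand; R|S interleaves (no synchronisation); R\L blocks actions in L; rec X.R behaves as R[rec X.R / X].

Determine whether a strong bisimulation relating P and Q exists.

P's transition system — 3 states:
  u0 = rec X. b.(0 + X + a.0 + (0 + 0)\{b}) | -b-> u1
  u1 = 0 + (rec X. b.(0 + X + a.0 + (0 + 0)\{b})) + a.0 + (0 + 0)\{b} | -a-> u2, -b-> u1
  u2 = 0 | ·
Q's transition system — 3 states:
  v0 = rec X. b.(X + 0 + a.0 + (0 + 0)\{b}) | -b-> v1
  v1 = (rec X. b.(X + 0 + a.0 + (0 + 0)\{b})) + 0 + a.0 + (0 + 0)\{b} | -a-> v2, -b-> v1
  v2 = 0 | ·
Partition-refinement fixed point:
  B0 = {u0, v0}
  B1 = {u1, v1}
  B2 = {u2, v2}
u0 ∈ B0, v0 ∈ B0 → same block

YES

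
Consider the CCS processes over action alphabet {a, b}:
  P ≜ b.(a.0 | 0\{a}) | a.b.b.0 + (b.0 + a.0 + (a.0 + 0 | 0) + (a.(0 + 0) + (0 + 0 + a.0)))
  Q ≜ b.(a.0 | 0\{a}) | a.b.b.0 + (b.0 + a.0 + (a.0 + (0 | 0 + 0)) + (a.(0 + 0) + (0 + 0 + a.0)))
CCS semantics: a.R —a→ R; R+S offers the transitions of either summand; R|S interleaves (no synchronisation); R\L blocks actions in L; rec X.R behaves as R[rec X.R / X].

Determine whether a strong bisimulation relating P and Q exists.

P ~ Q

Reachable graph of P (14 states):
  m0 = b.(a.0 | 0\{a}) | a.b.b.0 + (b.0 + a.0 + (a.0 + 0 | 0) + (a.(0 + 0) + (0 + 0 + a.0))) has moves —a→ m1, —a→ m2, —a→ m3, —b→ m1, —b→ m4
  m1 = 0 has moves ·
  m2 = 0 + 0 has moves ·
  m3 = b.(a.0 | 0\{a}) | b.b.0 has moves —b→ m5, —b→ m6
  m4 = a.0 | 0\{a} | a.b.b.0 has moves —a→ m5, —a→ m7
  m5 = a.0 | 0\{a} | b.b.0 has moves —a→ m8, —b→ m9
  m6 = b.(a.0 | 0\{a}) | b.0 has moves —b→ m10, —b→ m9
  m7 = 0 | 0\{a} | a.b.b.0 has moves —a→ m8
  m8 = 0 | 0\{a} | b.b.0 has moves —b→ m11
  m9 = a.0 | 0\{a} | b.0 has moves —a→ m11, —b→ m12
  m10 = b.(a.0 | 0\{a}) | 0 has moves —b→ m12
  m11 = 0 | 0\{a} | b.0 has moves —b→ m13
  m12 = a.0 | 0\{a} | 0 has moves —a→ m13
  m13 = 0 | 0\{a} | 0 has moves ·
Reachable graph of Q (14 states):
  n0 = b.(a.0 | 0\{a}) | a.b.b.0 + (b.0 + a.0 + (a.0 + (0 | 0 + 0)) + (a.(0 + 0) + (0 + 0 + a.0))) has moves —a→ n1, —a→ n2, —a→ n3, —b→ n1, —b→ n4
  n1 = 0 has moves ·
  n2 = 0 + 0 has moves ·
  n3 = b.(a.0 | 0\{a}) | b.b.0 has moves —b→ n5, —b→ n6
  n4 = a.0 | 0\{a} | a.b.b.0 has moves —a→ n5, —a→ n7
  n5 = a.0 | 0\{a} | b.b.0 has moves —a→ n8, —b→ n9
  n6 = b.(a.0 | 0\{a}) | b.0 has moves —b→ n10, —b→ n9
  n7 = 0 | 0\{a} | a.b.b.0 has moves —a→ n8
  n8 = 0 | 0\{a} | b.b.0 has moves —b→ n11
  n9 = a.0 | 0\{a} | b.0 has moves —a→ n11, —b→ n12
  n10 = b.(a.0 | 0\{a}) | 0 has moves —b→ n12
  n11 = 0 | 0\{a} | b.0 has moves —b→ n13
  n12 = a.0 | 0\{a} | 0 has moves —a→ n13
  n13 = 0 | 0\{a} | 0 has moves ·
Bisimilarity quotient blocks:
  B0 = {m0, n0}
  B1 = {m1, m13, m2, n1, n13, n2}
  B2 = {m3, n3}
  B3 = {m6, n6}
  B4 = {m9, n9}
  B5 = {m11, n11}
  B6 = {m12, n12}
  B7 = {m10, n10}
  B8 = {m5, n5}
  B9 = {m8, n8}
  B10 = {m4, n4}
  B11 = {m7, n7}
m0 ∈ B0, n0 ∈ B0 → same block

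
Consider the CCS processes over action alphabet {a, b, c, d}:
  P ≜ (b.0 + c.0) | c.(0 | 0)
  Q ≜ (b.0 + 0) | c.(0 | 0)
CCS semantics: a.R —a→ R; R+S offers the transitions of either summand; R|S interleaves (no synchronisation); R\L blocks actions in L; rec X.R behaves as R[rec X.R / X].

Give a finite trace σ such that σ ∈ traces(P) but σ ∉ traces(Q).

cc

Reachable graph of P (4 states):
  u0 = (b.0 + c.0) | c.(0 | 0) ⊢ --b--▸ u1, --c--▸ u1, --c--▸ u2
  u1 = 0 | c.(0 | 0) ⊢ --c--▸ u3
  u2 = (b.0 + c.0) | (0 | 0) ⊢ --b--▸ u3, --c--▸ u3
  u3 = 0 | (0 | 0) ⊢ deadlocked
Reachable graph of Q (4 states):
  v0 = (b.0 + 0) | c.(0 | 0) ⊢ --b--▸ v1, --c--▸ v2
  v1 = 0 | c.(0 | 0) ⊢ --c--▸ v3
  v2 = (b.0 + 0) | (0 | 0) ⊢ --b--▸ v3
  v3 = 0 | (0 | 0) ⊢ deadlocked
Executing cc from P (initial set {u0}):
  [1] c ⇒ {u1, u2}
  [2] c ⇒ {u3}
  ✓ P
Executing cc from Q (initial set {v0}):
  [1] c ⇒ {v2}
  [2] c ⇒ ∅  — Q cannot continue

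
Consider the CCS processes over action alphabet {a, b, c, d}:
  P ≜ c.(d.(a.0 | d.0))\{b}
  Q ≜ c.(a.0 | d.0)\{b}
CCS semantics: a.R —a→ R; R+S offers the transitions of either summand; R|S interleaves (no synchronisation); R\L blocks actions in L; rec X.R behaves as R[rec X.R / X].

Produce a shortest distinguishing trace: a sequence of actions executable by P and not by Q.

P's transition system — 6 states:
  s0 = c.(d.(a.0 | d.0))\{b} ⊢ -c-> s1
  s1 = (d.(a.0 | d.0))\{b} ⊢ -d-> s2
  s2 = (a.0 | d.0)\{b} ⊢ -a-> s3, -d-> s4
  s3 = (0 | d.0)\{b} ⊢ -d-> s5
  s4 = (a.0 | 0)\{b} ⊢ -a-> s5
  s5 = (0 | 0)\{b} ⊢ (no moves)
Q's transition system — 5 states:
  t0 = c.(a.0 | d.0)\{b} ⊢ -c-> t1
  t1 = (a.0 | d.0)\{b} ⊢ -a-> t2, -d-> t3
  t2 = (0 | d.0)\{b} ⊢ -d-> t4
  t3 = (a.0 | 0)\{b} ⊢ -a-> t4
  t4 = (0 | 0)\{b} ⊢ (no moves)
Executing cdd from P (initial set {s0}):
  step 1 (c): {s1}
  step 2 (d): {s2}
  step 3 (d): {s4}
  ✓ P
Executing cdd from Q (initial set {t0}):
  step 1 (c): {t1}
  step 2 (d): {t3}
  step 3 (d): ∅  — Q cannot continue

cdd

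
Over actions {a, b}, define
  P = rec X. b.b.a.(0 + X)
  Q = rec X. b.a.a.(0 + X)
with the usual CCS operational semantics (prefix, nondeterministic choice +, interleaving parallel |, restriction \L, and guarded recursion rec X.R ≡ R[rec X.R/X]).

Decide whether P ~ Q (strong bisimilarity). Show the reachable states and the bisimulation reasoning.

LTS(P): 4 reachable states
  u0 = rec X. b.b.a.(0 + X) has moves —b→ u1
  u1 = b.a.(0 + (rec X. b.b.a.(0 + X))) has moves —b→ u2
  u2 = a.(0 + (rec X. b.b.a.(0 + X))) has moves —a→ u3
  u3 = 0 + (rec X. b.b.a.(0 + X)) has moves —b→ u1
LTS(Q): 4 reachable states
  v0 = rec X. b.a.a.(0 + X) has moves —b→ v1
  v1 = a.a.(0 + (rec X. b.a.a.(0 + X))) has moves —a→ v2
  v2 = a.(0 + (rec X. b.a.a.(0 + X))) has moves —a→ v3
  v3 = 0 + (rec X. b.a.a.(0 + X)) has moves —b→ v1
Bisimilarity quotient blocks:
  B0 = {u0, u3}
  B1 = {u1}
  B2 = {u2}
  B3 = {v0, v3}
  B4 = {v1}
  B5 = {v2}
u0 ∈ B0, v0 ∈ B3 → different blocks

P ≁ Q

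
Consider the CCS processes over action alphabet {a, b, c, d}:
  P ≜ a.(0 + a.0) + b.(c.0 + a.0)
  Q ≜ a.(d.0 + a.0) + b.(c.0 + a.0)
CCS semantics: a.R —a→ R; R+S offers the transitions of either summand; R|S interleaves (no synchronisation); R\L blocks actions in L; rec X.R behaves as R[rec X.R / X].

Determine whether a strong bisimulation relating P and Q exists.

not bisimilar

LTS(P): 4 reachable states
  s0 = a.(0 + a.0) + b.(c.0 + a.0) has moves --a--▸ s1, --b--▸ s2
  s1 = 0 + a.0 has moves --a--▸ s3
  s2 = c.0 + a.0 has moves --a--▸ s3, --c--▸ s3
  s3 = 0 has moves stopped
LTS(Q): 4 reachable states
  t0 = a.(d.0 + a.0) + b.(c.0 + a.0) has moves --a--▸ t1, --b--▸ t2
  t1 = d.0 + a.0 has moves --a--▸ t3, --d--▸ t3
  t2 = c.0 + a.0 has moves --a--▸ t3, --c--▸ t3
  t3 = 0 has moves stopped
Bisimilarity quotient blocks:
  B0 = {s0}
  B1 = {s2, t2}
  B2 = {s3, t3}
  B3 = {s1}
  B4 = {t0}
  B5 = {t1}
s0 ∈ B0, t0 ∈ B4 → different blocks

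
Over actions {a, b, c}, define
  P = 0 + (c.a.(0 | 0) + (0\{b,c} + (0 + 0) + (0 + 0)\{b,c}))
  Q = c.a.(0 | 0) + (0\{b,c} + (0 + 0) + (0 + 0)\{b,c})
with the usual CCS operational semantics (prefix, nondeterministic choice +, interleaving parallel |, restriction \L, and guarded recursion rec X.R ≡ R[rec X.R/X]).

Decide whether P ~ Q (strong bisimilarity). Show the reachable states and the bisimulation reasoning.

Reachable graph of P (3 states):
  s0 = 0 + (c.a.(0 | 0) + (0\{b,c} + (0 + 0) + (0 + 0)\{b,c})) has moves =c=> s1
  s1 = a.(0 | 0) has moves =a=> s2
  s2 = 0 | 0 has moves stopped
Reachable graph of Q (3 states):
  t0 = c.a.(0 | 0) + (0\{b,c} + (0 + 0) + (0 + 0)\{b,c}) has moves =c=> t1
  t1 = a.(0 | 0) has moves =a=> t2
  t2 = 0 | 0 has moves stopped
Bisimilarity quotient blocks:
  B0 = {s0, t0}
  B1 = {s1, t1}
  B2 = {s2, t2}
s0 ∈ B0, t0 ∈ B0 → same block

YES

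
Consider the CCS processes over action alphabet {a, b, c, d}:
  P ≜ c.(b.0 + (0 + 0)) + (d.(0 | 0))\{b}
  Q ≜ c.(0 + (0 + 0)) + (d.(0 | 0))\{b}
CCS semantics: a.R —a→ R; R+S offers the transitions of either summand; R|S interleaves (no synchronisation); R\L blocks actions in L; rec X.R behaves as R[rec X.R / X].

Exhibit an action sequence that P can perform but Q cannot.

P's transition system — 4 states:
  m0 = c.(b.0 + (0 + 0)) + (d.(0 | 0))\{b} → =c=> m1, =d=> m2
  m1 = b.0 + (0 + 0) → =b=> m3
  m2 = (0 | 0)\{b} → ·
  m3 = 0 → ·
Q's transition system — 3 states:
  n0 = c.(0 + (0 + 0)) + (d.(0 | 0))\{b} → =c=> n1, =d=> n2
  n1 = 0 + (0 + 0) → ·
  n2 = (0 | 0)\{b} → ·
Run σ = ⟨cb⟩ on P: start {m0}
  step 1 (c): {m1}
  step 2 (b): {m3}
  ✓ P
Run σ = ⟨cb⟩ on Q: start {n0}
  step 1 (c): {n1}
  step 2 (b): ∅ (Q stuck)

cb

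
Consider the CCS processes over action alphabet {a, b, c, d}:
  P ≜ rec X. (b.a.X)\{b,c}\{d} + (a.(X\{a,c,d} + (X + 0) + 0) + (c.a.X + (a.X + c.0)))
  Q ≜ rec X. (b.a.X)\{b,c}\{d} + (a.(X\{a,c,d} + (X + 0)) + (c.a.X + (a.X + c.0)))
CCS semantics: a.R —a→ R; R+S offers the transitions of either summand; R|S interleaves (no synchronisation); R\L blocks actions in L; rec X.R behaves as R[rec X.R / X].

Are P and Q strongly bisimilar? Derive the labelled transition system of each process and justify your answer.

P ~ Q

Reachable graph of P (4 states):
  p0 = rec X. (b.a.X)\{b,c}\{d} + (a.(X\{a,c,d} + (X + 0) + 0) + (c.a.X + (a.X + c.0))) → ··a··> p0, ··a··> p1, ··c··> p2, ··c··> p3
  p1 = (rec X. (b.a.X)\{b,c}\{d} + (a.(X\{a,c,d} + (X + 0) + 0) + (c.a.X + (a.X + c.0))))\{a,c,d} + ((rec X. (b.a.X)\{b,c}\{d} + (a.(X\{a,c,d} + (X + 0) + 0) + (c.a.X + (a.X + c.0)))) + 0) + 0 → ··a··> p0, ··a··> p1, ··c··> p2, ··c··> p3
  p2 = 0 → ∅
  p3 = a.(rec X. (b.a.X)\{b,c}\{d} + (a.(X\{a,c,d} + (X + 0) + 0) + (c.a.X + (a.X + c.0)))) → ··a··> p0
Reachable graph of Q (4 states):
  q0 = rec X. (b.a.X)\{b,c}\{d} + (a.(X\{a,c,d} + (X + 0)) + (c.a.X + (a.X + c.0))) → ··a··> q0, ··a··> q1, ··c··> q2, ··c··> q3
  q1 = (rec X. (b.a.X)\{b,c}\{d} + (a.(X\{a,c,d} + (X + 0)) + (c.a.X + (a.X + c.0))))\{a,c,d} + ((rec X. (b.a.X)\{b,c}\{d} + (a.(X\{a,c,d} + (X + 0)) + (c.a.X + (a.X + c.0)))) + 0) → ··a··> q0, ··a··> q1, ··c··> q2, ··c··> q3
  q2 = 0 → ∅
  q3 = a.(rec X. (b.a.X)\{b,c}\{d} + (a.(X\{a,c,d} + (X + 0)) + (c.a.X + (a.X + c.0)))) → ··a··> q0
Partition-refinement fixed point:
  B0 = {p0, p1, q0, q1}
  B1 = {p3, q3}
  B2 = {p2, q2}
p0 ∈ B0, q0 ∈ B0 → same block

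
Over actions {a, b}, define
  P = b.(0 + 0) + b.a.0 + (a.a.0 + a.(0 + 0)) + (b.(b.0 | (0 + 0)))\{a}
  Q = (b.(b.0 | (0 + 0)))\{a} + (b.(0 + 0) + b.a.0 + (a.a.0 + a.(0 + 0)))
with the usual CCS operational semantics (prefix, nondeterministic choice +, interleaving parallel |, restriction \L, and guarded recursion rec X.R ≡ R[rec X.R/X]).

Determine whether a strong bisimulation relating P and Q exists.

P's transition system — 6 states:
  p0 = b.(0 + 0) + b.a.0 + (a.a.0 + a.(0 + 0)) + (b.(b.0 | (0 + 0)))\{a} ⊢ --a--▸ p1, --a--▸ p2, --b--▸ p1, --b--▸ p2, --b--▸ p3
  p1 = 0 + 0 ⊢ stopped
  p2 = a.0 ⊢ --a--▸ p4
  p3 = (b.0 | (0 + 0))\{a} ⊢ --b--▸ p5
  p4 = 0 ⊢ stopped
  p5 = (0 | (0 + 0))\{a} ⊢ stopped
Q's transition system — 6 states:
  q0 = (b.(b.0 | (0 + 0)))\{a} + (b.(0 + 0) + b.a.0 + (a.a.0 + a.(0 + 0))) ⊢ --a--▸ q1, --a--▸ q2, --b--▸ q1, --b--▸ q2, --b--▸ q3
  q1 = 0 + 0 ⊢ stopped
  q2 = a.0 ⊢ --a--▸ q4
  q3 = (b.0 | (0 + 0))\{a} ⊢ --b--▸ q5
  q4 = 0 ⊢ stopped
  q5 = (0 | (0 + 0))\{a} ⊢ stopped
Coarsest stable partition (strong bisimilarity classes):
  B0 = {p0, q0}
  B1 = {p2, q2}
  B2 = {p1, p4, p5, q1, q4, q5}
  B3 = {p3, q3}
p0 ∈ B0, q0 ∈ B0 → same block

bisimilar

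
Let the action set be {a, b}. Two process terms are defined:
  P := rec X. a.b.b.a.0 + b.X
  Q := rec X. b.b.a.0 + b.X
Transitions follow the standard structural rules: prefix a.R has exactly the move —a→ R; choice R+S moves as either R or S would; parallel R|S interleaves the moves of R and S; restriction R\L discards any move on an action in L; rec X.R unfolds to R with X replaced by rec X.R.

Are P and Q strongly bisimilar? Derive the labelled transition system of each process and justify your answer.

P's transition system — 5 states:
  p0 = rec X. a.b.b.a.0 + b.X :: =a=> p1, =b=> p0
  p1 = b.b.a.0 :: =b=> p2
  p2 = b.a.0 :: =b=> p3
  p3 = a.0 :: =a=> p4
  p4 = 0 :: deadlocked
Q's transition system — 4 states:
  q0 = rec X. b.b.a.0 + b.X :: =b=> q0, =b=> q1
  q1 = b.a.0 :: =b=> q2
  q2 = a.0 :: =a=> q3
  q3 = 0 :: deadlocked
Bisimilarity quotient blocks:
  B0 = {p0}
  B1 = {p1}
  B2 = {p2, q1}
  B3 = {p3, q2}
  B4 = {p4, q3}
  B5 = {q0}
p0 ∈ B0, q0 ∈ B5 → different blocks

not bisimilar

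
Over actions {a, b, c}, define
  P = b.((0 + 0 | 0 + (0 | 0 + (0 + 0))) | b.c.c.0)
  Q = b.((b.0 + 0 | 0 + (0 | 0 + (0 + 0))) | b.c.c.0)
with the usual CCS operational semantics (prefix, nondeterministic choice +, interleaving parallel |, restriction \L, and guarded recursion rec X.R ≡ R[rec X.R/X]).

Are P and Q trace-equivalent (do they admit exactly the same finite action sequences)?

P's transition system — 5 states:
  m0 = b.((0 + 0 | 0 + (0 | 0 + (0 + 0))) | b.c.c.0) :: -b-> m1
  m1 = (0 + 0 | 0 + (0 | 0 + (0 + 0))) | b.c.c.0 :: -b-> m2
  m2 = (0 + 0 | 0 + (0 | 0 + (0 + 0))) | c.c.0 :: -c-> m3
  m3 = (0 + 0 | 0 + (0 | 0 + (0 + 0))) | c.0 :: -c-> m4
  m4 = (0 + 0 | 0 + (0 | 0 + (0 + 0))) | 0 :: ·
Q's transition system — 9 states:
  n0 = b.((b.0 + 0 | 0 + (0 | 0 + (0 + 0))) | b.c.c.0) :: -b-> n1
  n1 = (b.0 + 0 | 0 + (0 | 0 + (0 + 0))) | b.c.c.0 :: -b-> n2, -b-> n3
  n2 = (b.0 + 0 | 0 + (0 | 0 + (0 + 0))) | c.c.0 :: -b-> n4, -c-> n5
  n3 = 0 | b.c.c.0 :: -b-> n4
  n4 = 0 | c.c.0 :: -c-> n6
  n5 = (b.0 + 0 | 0 + (0 | 0 + (0 + 0))) | c.0 :: -b-> n6, -c-> n7
  n6 = 0 | c.0 :: -c-> n8
  n7 = (b.0 + 0 | 0 + (0 | 0 + (0 + 0))) | 0 :: -b-> n8
  n8 = 0 | 0 :: ·
Run σ = ⟨bbb⟩ on Q: start {n0}
  [1] b ⇒ {n1}
  [2] b ⇒ {n2, n3}
  [3] b ⇒ {n4}
  ✓ Q
Run σ = ⟨bbb⟩ on P: start {m0}
  [1] b ⇒ {m1}
  [2] b ⇒ {m2}
  [3] b ⇒ ∅  — P cannot continue

traces(P) ≠ traces(Q) — witness ⟨bbb⟩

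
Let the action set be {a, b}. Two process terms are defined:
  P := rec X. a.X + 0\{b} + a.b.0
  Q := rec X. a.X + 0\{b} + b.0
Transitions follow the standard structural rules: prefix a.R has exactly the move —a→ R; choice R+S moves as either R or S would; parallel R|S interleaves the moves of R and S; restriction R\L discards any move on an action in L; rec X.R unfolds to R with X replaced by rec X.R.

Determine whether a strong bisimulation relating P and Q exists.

LTS(P): 3 reachable states
  p0 = rec X. a.X + 0\{b} + a.b.0 | -a-> p0, -a-> p1
  p1 = b.0 | -b-> p2
  p2 = 0 | ·
LTS(Q): 2 reachable states
  q0 = rec X. a.X + 0\{b} + b.0 | -a-> q0, -b-> q1
  q1 = 0 | ·
Partition-refinement fixed point:
  B0 = {p0}
  B1 = {p1}
  B2 = {p2, q1}
  B3 = {q0}
p0 ∈ B0, q0 ∈ B3 → different blocks

NO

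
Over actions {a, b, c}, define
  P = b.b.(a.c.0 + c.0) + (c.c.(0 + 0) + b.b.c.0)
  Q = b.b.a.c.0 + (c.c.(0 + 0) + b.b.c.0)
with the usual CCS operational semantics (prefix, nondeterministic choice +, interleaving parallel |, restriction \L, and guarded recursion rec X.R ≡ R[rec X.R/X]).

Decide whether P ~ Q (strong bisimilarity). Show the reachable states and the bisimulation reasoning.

NO

LTS(P): 8 reachable states
  m0 = b.b.(a.c.0 + c.0) + (c.c.(0 + 0) + b.b.c.0) | --b--▸ m1, --b--▸ m2, --c--▸ m3
  m1 = b.(a.c.0 + c.0) | --b--▸ m4
  m2 = b.c.0 | --b--▸ m5
  m3 = c.(0 + 0) | --c--▸ m6
  m4 = a.c.0 + c.0 | --a--▸ m5, --c--▸ m7
  m5 = c.0 | --c--▸ m7
  m6 = 0 + 0 | ∅
  m7 = 0 | ∅
LTS(Q): 8 reachable states
  n0 = b.b.a.c.0 + (c.c.(0 + 0) + b.b.c.0) | --b--▸ n1, --b--▸ n2, --c--▸ n3
  n1 = b.a.c.0 | --b--▸ n4
  n2 = b.c.0 | --b--▸ n5
  n3 = c.(0 + 0) | --c--▸ n6
  n4 = a.c.0 | --a--▸ n5
  n5 = c.0 | --c--▸ n7
  n6 = 0 + 0 | ∅
  n7 = 0 | ∅
Coarsest stable partition (strong bisimilarity classes):
  B0 = {m0}
  B1 = {m2, n2}
  B2 = {m3, m5, n3, n5}
  B3 = {m6, m7, n6, n7}
  B4 = {m1}
  B5 = {m4}
  B6 = {n0}
  B7 = {n1}
  B8 = {n4}
m0 ∈ B0, n0 ∈ B6 → different blocks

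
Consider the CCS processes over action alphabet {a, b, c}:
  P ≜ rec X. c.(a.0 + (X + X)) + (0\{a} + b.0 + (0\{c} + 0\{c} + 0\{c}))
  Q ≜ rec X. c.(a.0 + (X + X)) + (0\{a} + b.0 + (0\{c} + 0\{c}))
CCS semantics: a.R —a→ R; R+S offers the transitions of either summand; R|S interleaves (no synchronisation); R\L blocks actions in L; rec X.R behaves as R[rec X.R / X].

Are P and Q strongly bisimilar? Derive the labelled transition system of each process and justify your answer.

P's transition system — 3 states:
  m0 = rec X. c.(a.0 + (X + X)) + (0\{a} + b.0 + (0\{c} + 0\{c} + 0\{c})) → ··b··> m1, ··c··> m2
  m1 = 0 → ∅
  m2 = a.0 + ((rec X. c.(a.0 + (X + X)) + (0\{a} + b.0 + (0\{c} + 0\{c} + 0\{c}))) + (rec X. c.(a.0 + (X + X)) + (0\{a} + b.0 + (0\{c} + 0\{c} + 0\{c})))) → ··a··> m1, ··b··> m1, ··c··> m2
Q's transition system — 3 states:
  n0 = rec X. c.(a.0 + (X + X)) + (0\{a} + b.0 + (0\{c} + 0\{c})) → ··b··> n1, ··c··> n2
  n1 = 0 → ∅
  n2 = a.0 + ((rec X. c.(a.0 + (X + X)) + (0\{a} + b.0 + (0\{c} + 0\{c}))) + (rec X. c.(a.0 + (X + X)) + (0\{a} + b.0 + (0\{c} + 0\{c})))) → ··a··> n1, ··b··> n1, ··c··> n2
Bisimilarity quotient blocks:
  B0 = {m0, n0}
  B1 = {m2, n2}
  B2 = {m1, n1}
m0 ∈ B0, n0 ∈ B0 → same block

bisimilar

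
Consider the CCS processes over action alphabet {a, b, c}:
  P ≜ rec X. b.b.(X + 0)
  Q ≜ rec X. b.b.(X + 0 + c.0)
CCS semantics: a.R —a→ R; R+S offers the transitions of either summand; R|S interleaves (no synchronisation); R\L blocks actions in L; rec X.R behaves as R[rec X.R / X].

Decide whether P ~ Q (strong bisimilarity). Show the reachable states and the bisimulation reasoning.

P's transition system — 3 states:
  m0 = rec X. b.b.(X + 0) ⊢ -b-> m1
  m1 = b.((rec X. b.b.(X + 0)) + 0) ⊢ -b-> m2
  m2 = (rec X. b.b.(X + 0)) + 0 ⊢ -b-> m1
Q's transition system — 4 states:
  n0 = rec X. b.b.(X + 0 + c.0) ⊢ -b-> n1
  n1 = b.((rec X. b.b.(X + 0 + c.0)) + 0 + c.0) ⊢ -b-> n2
  n2 = (rec X. b.b.(X + 0 + c.0)) + 0 + c.0 ⊢ -b-> n1, -c-> n3
  n3 = 0 ⊢ deadlocked
Bisimilarity quotient blocks:
  B0 = {m0, m1, m2}
  B1 = {n0}
  B2 = {n1}
  B3 = {n2}
  B4 = {n3}
m0 ∈ B0, n0 ∈ B1 → different blocks

P ≁ Q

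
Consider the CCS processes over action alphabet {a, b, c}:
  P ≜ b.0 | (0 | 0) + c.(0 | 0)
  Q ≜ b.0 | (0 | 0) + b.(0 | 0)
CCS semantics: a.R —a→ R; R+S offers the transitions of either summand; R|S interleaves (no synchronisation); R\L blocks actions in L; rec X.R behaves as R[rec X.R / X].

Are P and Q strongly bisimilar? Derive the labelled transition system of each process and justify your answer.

Reachable graph of P (3 states):
  p0 = b.0 | (0 | 0) + c.(0 | 0) ⊢ =b=> p1, =c=> p2
  p1 = 0 | (0 | 0) ⊢ ∅
  p2 = 0 | 0 ⊢ ∅
Reachable graph of Q (3 states):
  q0 = b.0 | (0 | 0) + b.(0 | 0) ⊢ =b=> q1, =b=> q2
  q1 = 0 | (0 | 0) ⊢ ∅
  q2 = 0 | 0 ⊢ ∅
Partition-refinement fixed point:
  B0 = {p0}
  B1 = {p1, p2, q1, q2}
  B2 = {q0}
p0 ∈ B0, q0 ∈ B2 → different blocks

P ≁ Q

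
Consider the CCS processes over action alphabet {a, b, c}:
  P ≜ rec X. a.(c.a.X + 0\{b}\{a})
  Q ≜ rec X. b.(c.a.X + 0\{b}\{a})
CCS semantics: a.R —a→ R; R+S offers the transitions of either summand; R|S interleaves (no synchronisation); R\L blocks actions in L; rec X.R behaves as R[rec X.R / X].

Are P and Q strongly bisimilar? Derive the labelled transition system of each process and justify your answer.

P's transition system — 3 states:
  u0 = rec X. a.(c.a.X + 0\{b}\{a}) ⊢ -a-> u1
  u1 = c.a.(rec X. a.(c.a.X + 0\{b}\{a})) + 0\{b}\{a} ⊢ -c-> u2
  u2 = a.(rec X. a.(c.a.X + 0\{b}\{a})) ⊢ -a-> u0
Q's transition system — 3 states:
  v0 = rec X. b.(c.a.X + 0\{b}\{a}) ⊢ -b-> v1
  v1 = c.a.(rec X. b.(c.a.X + 0\{b}\{a})) + 0\{b}\{a} ⊢ -c-> v2
  v2 = a.(rec X. b.(c.a.X + 0\{b}\{a})) ⊢ -a-> v0
Coarsest stable partition (strong bisimilarity classes):
  B0 = {u0}
  B1 = {u1}
  B2 = {u2}
  B3 = {v0}
  B4 = {v1}
  B5 = {v2}
u0 ∈ B0, v0 ∈ B3 → different blocks

not bisimilar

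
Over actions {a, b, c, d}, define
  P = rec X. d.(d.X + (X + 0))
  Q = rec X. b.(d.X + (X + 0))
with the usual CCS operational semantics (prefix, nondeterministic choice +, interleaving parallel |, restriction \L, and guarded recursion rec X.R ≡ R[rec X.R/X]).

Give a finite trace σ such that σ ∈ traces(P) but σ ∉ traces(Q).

d

LTS(P): 2 reachable states
  u0 = rec X. d.(d.X + (X + 0)) ⊢ =d=> u1
  u1 = d.(rec X. d.(d.X + (X + 0))) + ((rec X. d.(d.X + (X + 0))) + 0) ⊢ =d=> u0, =d=> u1
LTS(Q): 2 reachable states
  v0 = rec X. b.(d.X + (X + 0)) ⊢ =b=> v1
  v1 = d.(rec X. b.(d.X + (X + 0))) + ((rec X. b.(d.X + (X + 0))) + 0) ⊢ =b=> v1, =d=> v0
Trace ⟨d⟩ through P, begin at {u0}:
  after d @ step 1: {u1}
  ✓ P
Trace ⟨d⟩ through Q, begin at {v0}:
  after d @ step 1: ∅  — Q cannot continue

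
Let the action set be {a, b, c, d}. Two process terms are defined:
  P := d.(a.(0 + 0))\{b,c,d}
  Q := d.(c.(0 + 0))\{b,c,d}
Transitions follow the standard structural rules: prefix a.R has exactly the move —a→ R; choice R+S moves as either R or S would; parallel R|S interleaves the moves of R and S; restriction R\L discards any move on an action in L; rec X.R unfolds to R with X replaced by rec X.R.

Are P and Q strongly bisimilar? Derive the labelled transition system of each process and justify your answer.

Reachable graph of P (3 states):
  u0 = d.(a.(0 + 0))\{b,c,d} :: =d=> u1
  u1 = (a.(0 + 0))\{b,c,d} :: =a=> u2
  u2 = (0 + 0)\{b,c,d} :: ·
Reachable graph of Q (2 states):
  v0 = d.(c.(0 + 0))\{b,c,d} :: =d=> v1
  v1 = (c.(0 + 0))\{b,c,d} :: ·
Bisimilarity quotient blocks:
  B0 = {u0}
  B1 = {u1}
  B2 = {u2, v1}
  B3 = {v0}
u0 ∈ B0, v0 ∈ B3 → different blocks

not bisimilar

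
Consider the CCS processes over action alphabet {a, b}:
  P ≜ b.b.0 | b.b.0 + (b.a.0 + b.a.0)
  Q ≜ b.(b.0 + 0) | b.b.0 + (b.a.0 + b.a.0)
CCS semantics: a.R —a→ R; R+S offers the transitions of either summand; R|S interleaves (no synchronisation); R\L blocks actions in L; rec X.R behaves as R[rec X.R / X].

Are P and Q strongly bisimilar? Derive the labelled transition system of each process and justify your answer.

bisimilar

LTS(P): 11 reachable states
  u0 = b.b.0 | b.b.0 + (b.a.0 + b.a.0) | —b→ u1, —b→ u2, —b→ u3
  u1 = a.0 | —a→ u4
  u2 = b.0 | b.b.0 | —b→ u5, —b→ u6
  u3 = b.b.0 | b.0 | —b→ u6, —b→ u7
  u4 = 0 | stopped
  u5 = 0 | b.b.0 | —b→ u8
  u6 = b.0 | b.0 | —b→ u8, —b→ u9
  u7 = b.b.0 | 0 | —b→ u9
  u8 = 0 | b.0 | —b→ u10
  u9 = b.0 | 0 | —b→ u10
  u10 = 0 | 0 | stopped
LTS(Q): 11 reachable states
  v0 = b.(b.0 + 0) | b.b.0 + (b.a.0 + b.a.0) | —b→ v1, —b→ v2, —b→ v3
  v1 = (b.0 + 0) | b.b.0 | —b→ v4, —b→ v5
  v2 = a.0 | —a→ v6
  v3 = b.(b.0 + 0) | b.0 | —b→ v4, —b→ v7
  v4 = (b.0 + 0) | b.0 | —b→ v8, —b→ v9
  v5 = 0 | b.b.0 | —b→ v9
  v6 = 0 | stopped
  v7 = b.(b.0 + 0) | 0 | —b→ v8
  v8 = (b.0 + 0) | 0 | —b→ v10
  v9 = 0 | b.0 | —b→ v10
  v10 = 0 | 0 | stopped
Bisimilarity quotient blocks:
  B0 = {u0, v0}
  B1 = {u2, u3, v1, v3}
  B2 = {u5, u6, u7, v4, v5, v7}
  B3 = {u8, u9, v8, v9}
  B4 = {u10, u4, v10, v6}
  B5 = {u1, v2}
u0 ∈ B0, v0 ∈ B0 → same block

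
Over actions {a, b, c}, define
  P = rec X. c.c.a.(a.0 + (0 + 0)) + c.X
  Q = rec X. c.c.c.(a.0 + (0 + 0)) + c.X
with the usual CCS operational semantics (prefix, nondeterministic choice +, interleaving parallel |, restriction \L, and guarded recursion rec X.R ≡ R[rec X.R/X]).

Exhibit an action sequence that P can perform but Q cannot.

cca

Reachable graph of P (5 states):
  u0 = rec X. c.c.a.(a.0 + (0 + 0)) + c.X ⊢ --c--▸ u0, --c--▸ u1
  u1 = c.a.(a.0 + (0 + 0)) ⊢ --c--▸ u2
  u2 = a.(a.0 + (0 + 0)) ⊢ --a--▸ u3
  u3 = a.0 + (0 + 0) ⊢ --a--▸ u4
  u4 = 0 ⊢ (no moves)
Reachable graph of Q (5 states):
  v0 = rec X. c.c.c.(a.0 + (0 + 0)) + c.X ⊢ --c--▸ v0, --c--▸ v1
  v1 = c.c.(a.0 + (0 + 0)) ⊢ --c--▸ v2
  v2 = c.(a.0 + (0 + 0)) ⊢ --c--▸ v3
  v3 = a.0 + (0 + 0) ⊢ --a--▸ v4
  v4 = 0 ⊢ (no moves)
Run σ = ⟨cca⟩ on P: start {u0}
  after c @ step 1: {u0, u1}
  after c @ step 2: {u0, u1, u2}
  after a @ step 3: {u3}
  — P admits the full trace.
Run σ = ⟨cca⟩ on Q: start {v0}
  after c @ step 1: {v0, v1}
  after c @ step 2: {v0, v1, v2}
  after a @ step 3: ∅  — Q cannot continue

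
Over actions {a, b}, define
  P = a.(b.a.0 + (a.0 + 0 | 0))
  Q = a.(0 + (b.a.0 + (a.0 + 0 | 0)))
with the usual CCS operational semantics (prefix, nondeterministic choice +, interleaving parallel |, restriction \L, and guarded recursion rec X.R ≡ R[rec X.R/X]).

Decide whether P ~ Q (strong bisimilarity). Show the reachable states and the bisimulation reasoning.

P ~ Q

Reachable graph of P (4 states):
  s0 = a.(b.a.0 + (a.0 + 0 | 0)) :: =a=> s1
  s1 = b.a.0 + (a.0 + 0 | 0) :: =a=> s2, =b=> s3
  s2 = 0 :: (no moves)
  s3 = a.0 :: =a=> s2
Reachable graph of Q (4 states):
  t0 = a.(0 + (b.a.0 + (a.0 + 0 | 0))) :: =a=> t1
  t1 = 0 + (b.a.0 + (a.0 + 0 | 0)) :: =a=> t2, =b=> t3
  t2 = 0 :: (no moves)
  t3 = a.0 :: =a=> t2
Bisimilarity quotient blocks:
  B0 = {s0, t0}
  B1 = {s1, t1}
  B2 = {s2, t2}
  B3 = {s3, t3}
s0 ∈ B0, t0 ∈ B0 → same block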